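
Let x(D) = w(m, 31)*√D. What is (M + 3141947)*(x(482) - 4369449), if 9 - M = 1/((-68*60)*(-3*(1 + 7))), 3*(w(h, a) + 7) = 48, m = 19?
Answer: -448102042631787677/32640 + 307660331519*√482/10880 ≈ -1.3728e+13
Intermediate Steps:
w(h, a) = 9 (w(h, a) = -7 + (⅓)*48 = -7 + 16 = 9)
x(D) = 9*√D
M = 881279/97920 (M = 9 - 1/((-68*60)*(-3*(1 + 7))) = 9 - 1/((-(-12240)*8)) = 9 - 1/((-4080*(-24))) = 9 - 1/97920 = 881279/97920 ≈ 9.0000)
(M + 3141947)*(x(482) - 4369449) = (881279/97920 + 3141947)*(9*√482 - 4369449) = 307660331519*(-4369449 + 9*√482)/97920 = -448102042631787677/32640 + 307660331519*√482/10880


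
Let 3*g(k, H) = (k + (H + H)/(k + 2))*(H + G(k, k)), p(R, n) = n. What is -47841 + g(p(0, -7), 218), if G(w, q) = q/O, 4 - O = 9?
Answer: -1368254/25 ≈ -54730.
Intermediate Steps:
O = -5 (O = 4 - 1*9 = 4 - 9 = -5)
G(w, q) = -q/5 (G(w, q) = q/(-5) = q*(-⅕) = -q/5)
g(k, H) = (H - k/5)*(k + 2*H/(2 + k))/3 (g(k, H) = ((k + (H + H)/(k + 2))*(H - k/5))/3 = ((k + (2*H)/(2 + k))*(H - k/5))/3 = ((k + 2*H/(2 + k))*(H - k/5))/3 = ((H - k/5)*(k + 2*H/(2 + k)))/3 = (H - k/5)*(k + 2*H/(2 + k))/3)
-47841 + g(p(0, -7), 218) = -47841 + (-1*(-7)³ - 2*(-7)² + 10*218² + 5*218*(-7)² + 8*218*(-7))/(15*(2 - 7)) = -47841 + (1/15)*(-1*(-343) - 2*49 + 10*47524 + 5*218*49 - 12208)/(-5) = -47841 + (1/15)*(-⅕)*(343 - 98 + 475240 + 53410 - 12208) = -47841 + (1/15)*(-⅕)*516687 = -47841 - 172229/25 = -1368254/25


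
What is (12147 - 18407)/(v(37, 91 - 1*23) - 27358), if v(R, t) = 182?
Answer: 1565/6794 ≈ 0.23035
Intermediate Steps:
(12147 - 18407)/(v(37, 91 - 1*23) - 27358) = (12147 - 18407)/(182 - 27358) = -6260/(-27176) = -6260*(-1/27176) = 1565/6794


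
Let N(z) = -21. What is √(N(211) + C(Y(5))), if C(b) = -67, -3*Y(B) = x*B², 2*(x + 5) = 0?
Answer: 2*I*√22 ≈ 9.3808*I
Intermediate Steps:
x = -5 (x = -5 + (½)*0 = -5 + 0 = -5)
Y(B) = 5*B²/3 (Y(B) = -(-5)*B²/3 = 5*B²/3)
√(N(211) + C(Y(5))) = √(-21 - 67) = √(-88) = 2*I*√22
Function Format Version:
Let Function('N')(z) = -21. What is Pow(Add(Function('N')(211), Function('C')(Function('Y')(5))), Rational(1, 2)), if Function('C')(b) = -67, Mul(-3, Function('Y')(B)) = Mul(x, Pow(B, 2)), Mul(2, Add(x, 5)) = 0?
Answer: Mul(2, I, Pow(22, Rational(1, 2))) ≈ Mul(9.3808, I)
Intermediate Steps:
x = -5 (x = Add(-5, Mul(Rational(1, 2), 0)) = Add(-5, 0) = -5)
Function('Y')(B) = Mul(Rational(5, 3), Pow(B, 2)) (Function('Y')(B) = Mul(Rational(-1, 3), Mul(-5, Pow(B, 2))) = Mul(Rational(5, 3), Pow(B, 2)))
Pow(Add(Function('N')(211), Function('C')(Function('Y')(5))), Rational(1, 2)) = Pow(Add(-21, -67), Rational(1, 2)) = Pow(-88, Rational(1, 2)) = Mul(2, I, Pow(22, Rational(1, 2)))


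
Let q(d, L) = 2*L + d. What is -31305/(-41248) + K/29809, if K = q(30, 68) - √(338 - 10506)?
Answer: 940017913/1229561632 - 2*I*√2542/29809 ≈ 0.76451 - 0.0033828*I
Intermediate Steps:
q(d, L) = d + 2*L
K = 166 - 2*I*√2542 (K = (30 + 2*68) - √(338 - 10506) = (30 + 136) - √(-10168) = 166 - 2*I*√2542 ≈ 166.0 - 100.84*I)
-31305/(-41248) + K/29809 = -31305/(-41248) + (166 - 2*I*√2542)/29809 = -31305*(-1/41248) + (166 - 2*I*√2542)*(1/29809) = 31305/41248 + (166/29809 - 2*I*√2542/29809) = 940017913/1229561632 - 2*I*√2542/29809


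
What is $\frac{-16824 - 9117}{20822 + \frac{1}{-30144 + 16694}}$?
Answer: $- \frac{348906450}{280055899} \approx -1.2458$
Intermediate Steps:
$\frac{-16824 - 9117}{20822 + \frac{1}{-30144 + 16694}} = - \frac{25941}{20822 + \frac{1}{-13450}} = - \frac{25941}{20822 - \frac{1}{13450}} = - \frac{25941}{\frac{280055899}{13450}} = \left(-25941\right) \frac{13450}{280055899} = - \frac{348906450}{280055899}$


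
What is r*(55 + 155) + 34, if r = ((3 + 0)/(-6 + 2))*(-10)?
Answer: 1609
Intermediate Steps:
r = 15/2 (r = (3/(-4))*(-10) = (3*(-1/4))*(-10) = -3/4*(-10) = 15/2 ≈ 7.5000)
r*(55 + 155) + 34 = 15*(55 + 155)/2 + 34 = (15/2)*210 + 34 = 1575 + 34 = 1609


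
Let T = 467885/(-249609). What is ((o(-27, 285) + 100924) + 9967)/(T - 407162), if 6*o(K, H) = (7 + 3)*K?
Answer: -1456218906/5349040397 ≈ -0.27224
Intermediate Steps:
o(K, H) = 5*K/3 (o(K, H) = ((7 + 3)*K)/6 = (10*K)/6 = 5*K/3)
T = -467885/249609 (T = 467885*(-1/249609) = -467885/249609 ≈ -1.8745)
((o(-27, 285) + 100924) + 9967)/(T - 407162) = (((5/3)*(-27) + 100924) + 9967)/(-467885/249609 - 407162) = ((-45 + 100924) + 9967)/(-101631767543/249609) = (100879 + 9967)*(-249609/101631767543) = 110846*(-249609/101631767543) = -1456218906/5349040397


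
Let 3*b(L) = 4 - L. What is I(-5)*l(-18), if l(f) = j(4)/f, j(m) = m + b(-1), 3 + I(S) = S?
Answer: 68/27 ≈ 2.5185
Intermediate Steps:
I(S) = -3 + S
b(L) = 4/3 - L/3 (b(L) = (4 - L)/3 = 4/3 - L/3)
j(m) = 5/3 + m (j(m) = m + (4/3 - 1/3*(-1)) = m + (4/3 + 1/3) = m + 5/3 = 5/3 + m)
l(f) = 17/(3*f) (l(f) = (5/3 + 4)/f = 17/(3*f))
I(-5)*l(-18) = (-3 - 5)*((17/3)/(-18)) = -136*(-1)/(3*18) = -8*(-17/54) = 68/27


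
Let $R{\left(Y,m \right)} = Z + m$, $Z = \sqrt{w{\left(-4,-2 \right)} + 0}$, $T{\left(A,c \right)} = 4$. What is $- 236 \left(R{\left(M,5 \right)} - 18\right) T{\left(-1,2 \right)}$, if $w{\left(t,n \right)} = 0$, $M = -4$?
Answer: $12272$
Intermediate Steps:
$Z = 0$ ($Z = \sqrt{0 + 0} = \sqrt{0} = 0$)
$R{\left(Y,m \right)} = m$ ($R{\left(Y,m \right)} = 0 + m = m$)
$- 236 \left(R{\left(M,5 \right)} - 18\right) T{\left(-1,2 \right)} = - 236 \left(5 - 18\right) 4 = - 236 \left(\left(-13\right) 4\right) = \left(-236\right) \left(-52\right) = 12272$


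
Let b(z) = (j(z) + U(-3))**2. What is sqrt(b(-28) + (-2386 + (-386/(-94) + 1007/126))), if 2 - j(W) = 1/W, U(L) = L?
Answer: I*sqrt(36986807591)/3948 ≈ 48.713*I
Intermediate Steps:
j(W) = 2 - 1/W
b(z) = (-1 - 1/z)**2 (b(z) = ((2 - 1/z) - 3)**2 = (-1 - 1/z)**2)
sqrt(b(-28) + (-2386 + (-386/(-94) + 1007/126))) = sqrt((1 - 28)**2/(-28)**2 + (-2386 + (-386/(-94) + 1007/126))) = sqrt((1/784)*(-27)**2 + (-2386 + (-386*(-1/94) + 1007*(1/126)))) = sqrt((1/784)*729 + (-2386 + (193/47 + 1007/126))) = sqrt(729/784 + (-2386 + 71647/5922)) = sqrt(729/784 - 14058245/5922) = sqrt(-786953353/331632) = I*sqrt(36986807591)/3948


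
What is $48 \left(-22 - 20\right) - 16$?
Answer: $-2032$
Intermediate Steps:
$48 \left(-22 - 20\right) - 16 = 48 \left(-42\right) - 16 = -2016 - 16 = -2032$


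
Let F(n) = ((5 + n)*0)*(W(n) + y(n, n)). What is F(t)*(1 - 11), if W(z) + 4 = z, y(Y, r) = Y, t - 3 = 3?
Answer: 0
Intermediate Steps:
t = 6 (t = 3 + 3 = 6)
W(z) = -4 + z
F(n) = 0 (F(n) = ((5 + n)*0)*((-4 + n) + n) = 0*(-4 + 2*n) = 0)
F(t)*(1 - 11) = 0*(1 - 11) = 0*(-10) = 0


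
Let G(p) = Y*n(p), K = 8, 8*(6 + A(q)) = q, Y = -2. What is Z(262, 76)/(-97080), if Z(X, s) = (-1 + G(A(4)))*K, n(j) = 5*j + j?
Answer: -13/2427 ≈ -0.0053564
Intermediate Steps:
n(j) = 6*j
A(q) = -6 + q/8
G(p) = -12*p
Z(X, s) = 520 (Z(X, s) = (-1 - 12*(-6 + (1/8)*4))*8 = (-1 - 12*(-6 + 1/2))*8 = (-1 - 12*(-11/2))*8 = (-1 + 66)*8 = 65*8 = 520)
Z(262, 76)/(-97080) = 520/(-97080) = 520*(-1/97080) = -13/2427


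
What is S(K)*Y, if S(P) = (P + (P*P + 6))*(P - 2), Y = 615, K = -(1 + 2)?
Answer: -36900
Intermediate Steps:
K = -3 (K = -1*3 = -3)
S(P) = (-2 + P)*(6 + P + P²) (S(P) = (P + (P² + 6))*(-2 + P) = (P + (6 + P²))*(-2 + P) = (6 + P + P²)*(-2 + P) = (-2 + P)*(6 + P + P²))
S(K)*Y = (-12 + (-3)³ - 1*(-3)² + 4*(-3))*615 = (-12 - 27 - 1*9 - 12)*615 = (-12 - 27 - 9 - 12)*615 = -60*615 = -36900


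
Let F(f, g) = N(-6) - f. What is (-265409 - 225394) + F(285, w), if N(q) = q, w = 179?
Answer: -491094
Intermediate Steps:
F(f, g) = -6 - f
(-265409 - 225394) + F(285, w) = (-265409 - 225394) + (-6 - 1*285) = -490803 + (-6 - 285) = -490803 - 291 = -491094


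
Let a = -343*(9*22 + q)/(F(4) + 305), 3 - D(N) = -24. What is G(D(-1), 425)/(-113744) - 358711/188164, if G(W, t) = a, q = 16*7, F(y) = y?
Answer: -1573446341617/826672567368 ≈ -1.9033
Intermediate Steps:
D(N) = 27 (D(N) = 3 - 1*(-24) = 3 + 24 = 27)
q = 112
a = -106330/309 (a = -343*(9*22 + 112)/(4 + 305) = -343/(309/(198 + 112)) = -343/(309/310) = -343/(309*(1/310)) = -343/309/310 = -343*310/309 = -106330/309 ≈ -344.11)
G(W, t) = -106330/309
G(D(-1), 425)/(-113744) - 358711/188164 = -106330/309/(-113744) - 358711/188164 = -106330/309*(-1/113744) - 358711*1/188164 = 53165/17573448 - 358711/188164 = -1573446341617/826672567368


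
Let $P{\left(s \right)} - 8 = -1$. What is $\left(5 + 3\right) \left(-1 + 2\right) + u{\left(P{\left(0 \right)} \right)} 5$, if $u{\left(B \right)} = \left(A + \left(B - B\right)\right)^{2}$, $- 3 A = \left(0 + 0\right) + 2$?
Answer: $\frac{92}{9} \approx 10.222$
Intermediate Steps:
$P{\left(s \right)} = 7$ ($P{\left(s \right)} = 8 - 1 = 7$)
$A = - \frac{2}{3}$ ($A = - \frac{\left(0 + 0\right) + 2}{3} = - \frac{0 + 2}{3} = \left(- \frac{1}{3}\right) 2 = - \frac{2}{3} \approx -0.66667$)
$u{\left(B \right)} = \frac{4}{9}$ ($u{\left(B \right)} = \left(- \frac{2}{3} + \left(B - B\right)\right)^{2} = \left(- \frac{2}{3} + 0\right)^{2} = \left(- \frac{2}{3}\right)^{2} = \frac{4}{9}$)
$\left(5 + 3\right) \left(-1 + 2\right) + u{\left(P{\left(0 \right)} \right)} 5 = \left(5 + 3\right) \left(-1 + 2\right) + \frac{4}{9} \cdot 5 = 8 \cdot 1 + \frac{20}{9} = 8 + \frac{20}{9} = \frac{92}{9}$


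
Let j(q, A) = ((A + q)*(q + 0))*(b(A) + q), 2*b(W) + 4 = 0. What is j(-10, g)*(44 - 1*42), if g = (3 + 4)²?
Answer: 9360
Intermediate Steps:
b(W) = -2 (b(W) = -2 + (½)*0 = -2 + 0 = -2)
g = 49 (g = 7² = 49)
j(q, A) = q*(-2 + q)*(A + q) (j(q, A) = ((A + q)*(q + 0))*(-2 + q) = ((A + q)*q)*(-2 + q) = (q*(A + q))*(-2 + q) = q*(-2 + q)*(A + q))
j(-10, g)*(44 - 1*42) = (-10*((-10)² - 2*49 - 2*(-10) + 49*(-10)))*(44 - 1*42) = (-10*(100 - 98 + 20 - 490))*(44 - 42) = -10*(-468)*2 = 4680*2 = 9360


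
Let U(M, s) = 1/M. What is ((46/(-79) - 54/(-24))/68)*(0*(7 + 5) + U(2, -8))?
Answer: 31/2528 ≈ 0.012263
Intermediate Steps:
((46/(-79) - 54/(-24))/68)*(0*(7 + 5) + U(2, -8)) = ((46/(-79) - 54/(-24))/68)*(0*(7 + 5) + 1/2) = ((46*(-1/79) - 54*(-1/24))*(1/68))*(0*12 + ½) = ((-46/79 + 9/4)*(1/68))*(0 + ½) = ((527/316)*(1/68))*(½) = (31/1264)*(½) = 31/2528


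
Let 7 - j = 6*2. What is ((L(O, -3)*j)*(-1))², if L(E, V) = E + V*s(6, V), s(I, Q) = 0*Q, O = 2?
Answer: 100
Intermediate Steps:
s(I, Q) = 0
j = -5 (j = 7 - 6*2 = 7 - 1*12 = 7 - 12 = -5)
L(E, V) = E (L(E, V) = E + V*0 = E + 0 = E)
((L(O, -3)*j)*(-1))² = ((2*(-5))*(-1))² = (-10*(-1))² = 10² = 100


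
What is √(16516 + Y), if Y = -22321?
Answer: 3*I*√645 ≈ 76.191*I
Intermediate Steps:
√(16516 + Y) = √(16516 - 22321) = √(-5805) = 3*I*√645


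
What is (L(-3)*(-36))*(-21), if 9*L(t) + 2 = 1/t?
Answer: -196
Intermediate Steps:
L(t) = -2/9 + 1/(9*t)
(L(-3)*(-36))*(-21) = (((⅑)*(1 - 2*(-3))/(-3))*(-36))*(-21) = (((⅑)*(-⅓)*(1 + 6))*(-36))*(-21) = (((⅑)*(-⅓)*7)*(-36))*(-21) = -7/27*(-36)*(-21) = (28/3)*(-21) = -196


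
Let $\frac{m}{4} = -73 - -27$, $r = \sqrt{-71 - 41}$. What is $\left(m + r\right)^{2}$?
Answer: $33744 - 1472 i \sqrt{7} \approx 33744.0 - 3894.5 i$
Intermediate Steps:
$r = 4 i \sqrt{7}$ ($r = \sqrt{-112} = 4 i \sqrt{7} \approx 10.583 i$)
$m = -184$ ($m = 4 \left(-73 - -27\right) = 4 \left(-73 + 27\right) = 4 \left(-46\right) = -184$)
$\left(m + r\right)^{2} = \left(-184 + 4 i \sqrt{7}\right)^{2}$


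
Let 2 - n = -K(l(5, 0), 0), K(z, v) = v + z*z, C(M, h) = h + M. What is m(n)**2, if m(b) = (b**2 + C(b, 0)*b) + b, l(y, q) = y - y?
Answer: 100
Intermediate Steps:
C(M, h) = M + h
l(y, q) = 0
K(z, v) = v + z**2
n = 2 (n = 2 - (-1)*(0 + 0**2) = 2 - (-1)*(0 + 0) = 2 - (-1)*0 = 2 - 1*0 = 2 + 0 = 2)
m(b) = b + 2*b**2 (m(b) = (b**2 + (b + 0)*b) + b = (b**2 + b*b) + b = (b**2 + b**2) + b = 2*b**2 + b = b + 2*b**2)
m(n)**2 = (2*(1 + 2*2))**2 = (2*(1 + 4))**2 = (2*5)**2 = 10**2 = 100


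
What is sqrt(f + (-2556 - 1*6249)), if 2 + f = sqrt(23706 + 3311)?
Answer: sqrt(-8807 + sqrt(27017)) ≈ 92.966*I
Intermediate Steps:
f = -2 + sqrt(27017) (f = -2 + sqrt(23706 + 3311) = -2 + sqrt(27017) ≈ 162.37)
sqrt(f + (-2556 - 1*6249)) = sqrt((-2 + sqrt(27017)) + (-2556 - 1*6249)) = sqrt((-2 + sqrt(27017)) + (-2556 - 6249)) = sqrt((-2 + sqrt(27017)) - 8805) = sqrt(-8807 + sqrt(27017))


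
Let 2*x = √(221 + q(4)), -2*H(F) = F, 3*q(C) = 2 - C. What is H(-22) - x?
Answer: 11 - √1983/6 ≈ 3.5782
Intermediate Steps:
q(C) = ⅔ - C/3 (q(C) = (2 - C)/3 = ⅔ - C/3)
H(F) = -F/2
x = √1983/6 (x = √(221 + (⅔ - ⅓*4))/2 = √(221 + (⅔ - 4/3))/2 = √(221 - ⅔)/2 = √(661/3)/2 = (√1983/3)/2 = √1983/6 ≈ 7.4218)
H(-22) - x = -½*(-22) - √1983/6 = 11 - √1983/6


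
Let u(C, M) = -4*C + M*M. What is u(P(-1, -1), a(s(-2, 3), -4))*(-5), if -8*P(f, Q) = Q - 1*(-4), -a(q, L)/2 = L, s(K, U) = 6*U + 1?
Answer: -655/2 ≈ -327.50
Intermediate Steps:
s(K, U) = 1 + 6*U
a(q, L) = -2*L
P(f, Q) = -½ - Q/8 (P(f, Q) = -(Q - 1*(-4))/8 = -(Q + 4)/8 = -(4 + Q)/8 = -½ - Q/8)
u(C, M) = M² - 4*C (u(C, M) = -4*C + M² = M² - 4*C)
u(P(-1, -1), a(s(-2, 3), -4))*(-5) = ((-2*(-4))² - 4*(-½ - ⅛*(-1)))*(-5) = (8² - 4*(-½ + ⅛))*(-5) = (64 - 4*(-3/8))*(-5) = (64 + 3/2)*(-5) = (131/2)*(-5) = -655/2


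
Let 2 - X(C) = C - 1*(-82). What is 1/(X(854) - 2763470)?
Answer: -1/2764404 ≈ -3.6174e-7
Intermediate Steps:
X(C) = -80 - C (X(C) = 2 - (C - 1*(-82)) = 2 - (C + 82) = 2 - (82 + C) = 2 + (-82 - C) = -80 - C)
1/(X(854) - 2763470) = 1/((-80 - 1*854) - 2763470) = 1/((-80 - 854) - 2763470) = 1/(-934 - 2763470) = 1/(-2764404) = -1/2764404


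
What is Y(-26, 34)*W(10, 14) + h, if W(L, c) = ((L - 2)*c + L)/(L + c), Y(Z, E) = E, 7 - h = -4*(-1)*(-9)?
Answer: 1295/6 ≈ 215.83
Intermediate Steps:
h = 43 (h = 7 - (-4*(-1))*(-9) = 7 - 4*(-9) = 7 - 1*(-36) = 7 + 36 = 43)
W(L, c) = (L + c*(-2 + L))/(L + c) (W(L, c) = ((-2 + L)*c + L)/(L + c) = (c*(-2 + L) + L)/(L + c) = (L + c*(-2 + L))/(L + c))
Y(-26, 34)*W(10, 14) + h = 34*((10 - 2*14 + 10*14)/(10 + 14)) + 43 = 34*((10 - 28 + 140)/24) + 43 = 34*((1/24)*122) + 43 = 34*(61/12) + 43 = 1037/6 + 43 = 1295/6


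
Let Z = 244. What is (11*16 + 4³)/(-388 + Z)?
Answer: -5/3 ≈ -1.6667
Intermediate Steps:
(11*16 + 4³)/(-388 + Z) = (11*16 + 4³)/(-388 + 244) = (176 + 64)/(-144) = 240*(-1/144) = -5/3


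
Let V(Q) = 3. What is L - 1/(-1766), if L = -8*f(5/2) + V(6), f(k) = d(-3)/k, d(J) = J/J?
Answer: -1761/8830 ≈ -0.19943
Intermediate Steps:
d(J) = 1
f(k) = 1/k
L = -1/5 (L = -8/(5/2) + 3 = -8/(5*(1/2)) + 3 = -8/5/2 + 3 = -8*2/5 + 3 = -16/5 + 3 = -1/5 ≈ -0.20000)
L - 1/(-1766) = -1/5 - 1/(-1766) = -1/5 - 1*(-1/1766) = -1/5 + 1/1766 = -1761/8830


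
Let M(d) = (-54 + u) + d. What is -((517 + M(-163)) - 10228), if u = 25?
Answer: 9903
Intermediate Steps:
M(d) = -29 + d (M(d) = (-54 + 25) + d = -29 + d)
-((517 + M(-163)) - 10228) = -((517 + (-29 - 163)) - 10228) = -((517 - 192) - 10228) = -(325 - 10228) = -1*(-9903) = 9903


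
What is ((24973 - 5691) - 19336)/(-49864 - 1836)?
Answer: 27/25850 ≈ 0.0010445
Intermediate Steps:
((24973 - 5691) - 19336)/(-49864 - 1836) = (19282 - 19336)/(-51700) = -54*(-1/51700) = 27/25850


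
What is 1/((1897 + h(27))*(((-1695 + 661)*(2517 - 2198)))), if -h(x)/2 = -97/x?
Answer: -27/16958372398 ≈ -1.5921e-9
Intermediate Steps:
h(x) = 194/x (h(x) = -(-194)/x = 194/x)
1/((1897 + h(27))*(((-1695 + 661)*(2517 - 2198)))) = 1/((1897 + 194/27)*(((-1695 + 661)*(2517 - 2198)))) = 1/((1897 + 194*(1/27))*((-1034*319))) = 1/((1897 + 194/27)*(-329846)) = -1/329846/(51413/27) = (27/51413)*(-1/329846) = -27/16958372398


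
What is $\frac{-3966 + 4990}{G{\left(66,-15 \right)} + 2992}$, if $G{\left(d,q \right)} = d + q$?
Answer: $\frac{1024}{3043} \approx 0.33651$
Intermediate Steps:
$\frac{-3966 + 4990}{G{\left(66,-15 \right)} + 2992} = \frac{-3966 + 4990}{\left(66 - 15\right) + 2992} = \frac{1024}{51 + 2992} = \frac{1024}{3043}$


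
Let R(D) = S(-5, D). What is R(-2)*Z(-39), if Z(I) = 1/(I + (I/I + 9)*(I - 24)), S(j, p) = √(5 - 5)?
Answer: 0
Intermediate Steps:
S(j, p) = 0 (S(j, p) = √0 = 0)
R(D) = 0
Z(I) = 1/(-240 + 11*I) (Z(I) = 1/(I + (1 + 9)*(-24 + I)) = 1/(I + 10*(-24 + I)) = 1/(I + (-240 + 10*I)) = 1/(-240 + 11*I))
R(-2)*Z(-39) = 0/(-240 + 11*(-39)) = 0/(-240 - 429) = 0/(-669) = 0*(-1/669) = 0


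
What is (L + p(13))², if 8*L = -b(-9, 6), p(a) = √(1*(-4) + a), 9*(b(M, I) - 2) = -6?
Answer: 289/36 ≈ 8.0278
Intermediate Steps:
b(M, I) = 4/3 (b(M, I) = 2 + (⅑)*(-6) = 2 - ⅔ = 4/3)
p(a) = √(-4 + a)
L = -⅙ (L = (-1*4/3)/8 = (⅛)*(-4/3) = -⅙ ≈ -0.16667)
(L + p(13))² = (-⅙ + √(-4 + 13))² = (-⅙ + √9)² = (-⅙ + 3)² = (17/6)² = 289/36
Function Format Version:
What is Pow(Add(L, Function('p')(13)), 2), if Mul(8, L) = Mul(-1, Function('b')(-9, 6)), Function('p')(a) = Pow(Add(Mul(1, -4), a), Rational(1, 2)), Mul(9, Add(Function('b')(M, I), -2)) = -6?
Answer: Rational(289, 36) ≈ 8.0278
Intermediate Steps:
Function('b')(M, I) = Rational(4, 3) (Function('b')(M, I) = Add(2, Mul(Rational(1, 9), -6)) = Add(2, Rational(-2, 3)) = Rational(4, 3))
Function('p')(a) = Pow(Add(-4, a), Rational(1, 2))
L = Rational(-1, 6) (L = Mul(Rational(1, 8), Mul(-1, Rational(4, 3))) = Mul(Rational(1, 8), Rational(-4, 3)) = Rational(-1, 6) ≈ -0.16667)
Pow(Add(L, Function('p')(13)), 2) = Pow(Add(Rational(-1, 6), Pow(Add(-4, 13), Rational(1, 2))), 2) = Pow(Add(Rational(-1, 6), Pow(9, Rational(1, 2))), 2) = Pow(Add(Rational(-1, 6), 3), 2) = Pow(Rational(17, 6), 2) = Rational(289, 36)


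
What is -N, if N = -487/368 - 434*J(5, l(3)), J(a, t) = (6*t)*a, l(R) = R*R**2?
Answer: 129367207/368 ≈ 3.5154e+5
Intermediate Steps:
l(R) = R**3
J(a, t) = 6*a*t
N = -129367207/368 (N = -487/368 - 2604*5*3**3 = -487*1/368 - 2604*5*27 = -487/368 - 434*810 = -487/368 - 351540 = -129367207/368 ≈ -3.5154e+5)
-N = -1*(-129367207/368) = 129367207/368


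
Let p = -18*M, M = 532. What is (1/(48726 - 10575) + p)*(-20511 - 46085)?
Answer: 24329781399100/38151 ≈ 6.3772e+8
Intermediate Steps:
p = -9576 (p = -18*532 = -9576)
(1/(48726 - 10575) + p)*(-20511 - 46085) = (1/(48726 - 10575) - 9576)*(-20511 - 46085) = (1/38151 - 9576)*(-66596) = -365333975/38151*(-66596) = 24329781399100/38151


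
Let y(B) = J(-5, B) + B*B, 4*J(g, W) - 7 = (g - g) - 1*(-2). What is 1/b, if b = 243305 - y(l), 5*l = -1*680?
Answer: 4/899227 ≈ 4.4483e-6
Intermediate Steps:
J(g, W) = 9/4 (J(g, W) = 7/4 + ((g - g) - 1*(-2))/4 = 7/4 + (0 + 2)/4 = 7/4 + (1/4)*2 = 7/4 + 1/2 = 9/4)
l = -136 (l = (-1*680)/5 = (1/5)*(-680) = -136)
y(B) = 9/4 + B**2 (y(B) = 9/4 + B*B = 9/4 + B**2)
b = 899227/4 (b = 243305 - (9/4 + (-136)**2) = 243305 - (9/4 + 18496) = 243305 - 1*73993/4 = 243305 - 73993/4 = 899227/4 ≈ 2.2481e+5)
1/b = 1/(899227/4) = 4/899227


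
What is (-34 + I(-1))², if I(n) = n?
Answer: 1225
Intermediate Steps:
(-34 + I(-1))² = (-34 - 1)² = (-35)² = 1225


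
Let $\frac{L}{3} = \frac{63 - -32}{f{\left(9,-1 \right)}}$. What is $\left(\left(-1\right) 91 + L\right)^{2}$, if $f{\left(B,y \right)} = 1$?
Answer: $37636$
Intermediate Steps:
$L = 285$ ($L = 3 \frac{63 - -32}{1} = 3 \left(63 + 32\right) 1 = 3 \cdot 95 \cdot 1 = 3 \cdot 95 = 285$)
$\left(\left(-1\right) 91 + L\right)^{2} = \left(\left(-1\right) 91 + 285\right)^{2} = \left(-91 + 285\right)^{2} = 194^{2} = 37636$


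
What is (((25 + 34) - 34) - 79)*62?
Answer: -3348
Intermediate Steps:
(((25 + 34) - 34) - 79)*62 = ((59 - 34) - 79)*62 = (25 - 79)*62 = -54*62 = -3348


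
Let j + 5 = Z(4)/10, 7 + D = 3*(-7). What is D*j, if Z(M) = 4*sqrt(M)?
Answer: 588/5 ≈ 117.60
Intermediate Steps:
D = -28 (D = -7 + 3*(-7) = -7 - 21 = -28)
j = -21/5 (j = -5 + (4*sqrt(4))/10 = -5 + (4*2)*(1/10) = -5 + 8*(1/10) = -5 + 4/5 = -21/5 ≈ -4.2000)
D*j = -28*(-21/5) = 588/5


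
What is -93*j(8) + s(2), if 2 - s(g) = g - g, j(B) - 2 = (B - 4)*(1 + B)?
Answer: -3532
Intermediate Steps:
j(B) = 2 + (1 + B)*(-4 + B) (j(B) = 2 + (B - 4)*(1 + B) = 2 + (-4 + B)*(1 + B) = 2 + (1 + B)*(-4 + B))
s(g) = 2 (s(g) = 2 - (g - g) = 2 - 1*0 = 2 + 0 = 2)
-93*j(8) + s(2) = -93*(-2 + 8² - 3*8) + 2 = -93*(-2 + 64 - 24) + 2 = -93*38 + 2 = -3534 + 2 = -3532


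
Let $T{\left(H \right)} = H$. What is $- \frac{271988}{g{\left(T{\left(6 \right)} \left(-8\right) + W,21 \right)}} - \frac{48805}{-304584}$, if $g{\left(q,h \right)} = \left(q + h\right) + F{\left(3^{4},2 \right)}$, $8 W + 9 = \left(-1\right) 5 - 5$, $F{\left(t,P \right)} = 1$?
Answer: $\frac{662756622671}{69140568} \approx 9585.6$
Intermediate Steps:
$W = - \frac{19}{8}$ ($W = - \frac{9}{8} + \frac{\left(-1\right) 5 - 5}{8} = - \frac{9}{8} + \frac{-5 - 5}{8} = - \frac{9}{8} + \frac{1}{8} \left(-10\right) = - \frac{9}{8} - \frac{5}{4} = - \frac{19}{8} \approx -2.375$)
$g{\left(q,h \right)} = 1 + h + q$ ($g{\left(q,h \right)} = \left(q + h\right) + 1 = \left(h + q\right) + 1 = 1 + h + q$)
$- \frac{271988}{g{\left(T{\left(6 \right)} \left(-8\right) + W,21 \right)}} - \frac{48805}{-304584} = - \frac{271988}{1 + 21 + \left(6 \left(-8\right) - \frac{19}{8}\right)} - \frac{48805}{-304584} = - \frac{271988}{1 + 21 - \frac{403}{8}} - - \frac{48805}{304584} = - \frac{271988}{1 + 21 - \frac{403}{8}} + \frac{48805}{304584} = - \frac{271988}{- \frac{227}{8}} + \frac{48805}{304584} = \left(-271988\right) \left(- \frac{8}{227}\right) + \frac{48805}{304584} = \frac{2175904}{227} + \frac{48805}{304584} = \frac{662756622671}{69140568}$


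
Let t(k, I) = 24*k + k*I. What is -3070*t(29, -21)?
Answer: -267090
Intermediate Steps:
t(k, I) = 24*k + I*k
-3070*t(29, -21) = -89030*(24 - 21) = -89030*3 = -3070*87 = -267090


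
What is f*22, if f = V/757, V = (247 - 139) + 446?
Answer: 12188/757 ≈ 16.100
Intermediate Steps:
V = 554 (V = 108 + 446 = 554)
f = 554/757 ≈ 0.73184
f*22 = (554/757)*22 = 12188/757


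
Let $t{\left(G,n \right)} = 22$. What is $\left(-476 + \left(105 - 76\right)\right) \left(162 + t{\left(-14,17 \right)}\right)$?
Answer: $-82248$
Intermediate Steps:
$\left(-476 + \left(105 - 76\right)\right) \left(162 + t{\left(-14,17 \right)}\right) = \left(-476 + \left(105 - 76\right)\right) \left(162 + 22\right) = \left(-476 + 29\right) 184 = \left(-447\right) 184 = -82248$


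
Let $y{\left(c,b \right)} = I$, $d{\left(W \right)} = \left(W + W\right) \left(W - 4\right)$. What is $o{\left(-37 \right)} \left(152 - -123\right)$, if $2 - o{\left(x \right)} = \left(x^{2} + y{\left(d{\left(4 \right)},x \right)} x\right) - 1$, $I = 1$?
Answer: $-365475$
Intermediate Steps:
$d{\left(W \right)} = 2 W \left(-4 + W\right)$
$y{\left(c,b \right)} = 1$
$o{\left(x \right)} = 3 - x - x^{2}$ ($o{\left(x \right)} = 2 - \left(\left(x^{2} + 1 x\right) - 1\right) = 2 - \left(\left(x^{2} + x\right) - 1\right) = 2 - \left(\left(x + x^{2}\right) - 1\right) = 2 - \left(-1 + x + x^{2}\right) = 3 - x - x^{2}$)
$o{\left(-37 \right)} \left(152 - -123\right) = \left(3 - -37 - \left(-37\right)^{2}\right) \left(152 - -123\right) = \left(3 + 37 - 1369\right) \left(152 + 123\right) = \left(3 + 37 - 1369\right) 275 = \left(-1329\right) 275 = -365475$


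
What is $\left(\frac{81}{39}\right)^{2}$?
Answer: $\frac{729}{169} \approx 4.3136$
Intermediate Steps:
$\left(\frac{81}{39}\right)^{2} = \left(81 \cdot \frac{1}{39}\right)^{2} = \left(\frac{27}{13}\right)^{2} = \frac{729}{169}$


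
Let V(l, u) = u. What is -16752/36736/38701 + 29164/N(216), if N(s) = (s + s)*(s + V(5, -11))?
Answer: 3950224529/11995761960 ≈ 0.32930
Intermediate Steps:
N(s) = 2*s*(-11 + s) (N(s) = (s + s)*(s - 11) = (2*s)*(-11 + s) = 2*s*(-11 + s))
-16752/36736/38701 + 29164/N(216) = -16752/36736/38701 + 29164/((2*216*(-11 + 216))) = -16752*1/36736*(1/38701) + 29164/((2*216*205)) = -1047/2296*1/38701 + 29164/88560 = -1047/88857496 + 29164*(1/88560) = -1047/88857496 + 7291/22140 = 3950224529/11995761960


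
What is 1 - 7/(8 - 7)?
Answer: -6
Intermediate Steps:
1 - 7/(8 - 7) = 1 - 7/1 = 1 - 7*1 = 1 - 7 = -6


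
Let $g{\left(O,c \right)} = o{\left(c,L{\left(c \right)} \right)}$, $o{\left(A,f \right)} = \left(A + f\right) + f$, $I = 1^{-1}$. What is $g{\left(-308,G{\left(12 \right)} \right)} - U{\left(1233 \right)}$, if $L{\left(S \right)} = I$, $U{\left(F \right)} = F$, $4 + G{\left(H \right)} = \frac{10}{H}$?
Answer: $- \frac{7405}{6} \approx -1234.2$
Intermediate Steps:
$I = 1$
$G{\left(H \right)} = -4 + \frac{10}{H}$
$L{\left(S \right)} = 1$
$o{\left(A,f \right)} = A + 2 f$
$g{\left(O,c \right)} = 2 + c$ ($g{\left(O,c \right)} = c + 2 \cdot 1 = c + 2 = 2 + c$)
$g{\left(-308,G{\left(12 \right)} \right)} - U{\left(1233 \right)} = \left(2 - \left(4 - \frac{10}{12}\right)\right) - 1233 = \left(2 + \left(-4 + 10 \cdot \frac{1}{12}\right)\right) - 1233 = \left(2 + \left(-4 + \frac{5}{6}\right)\right) - 1233 = \left(2 - \frac{19}{6}\right) - 1233 = - \frac{7}{6} - 1233 = - \frac{7405}{6}$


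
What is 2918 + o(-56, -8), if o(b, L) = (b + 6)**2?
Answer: 5418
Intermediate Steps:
o(b, L) = (6 + b)**2
2918 + o(-56, -8) = 2918 + (6 - 56)**2 = 2918 + (-50)**2 = 2918 + 2500 = 5418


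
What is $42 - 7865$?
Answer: $-7823$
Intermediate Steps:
$42 - 7865 = -7823$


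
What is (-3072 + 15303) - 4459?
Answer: 7772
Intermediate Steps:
(-3072 + 15303) - 4459 = 12231 - 4459 = 7772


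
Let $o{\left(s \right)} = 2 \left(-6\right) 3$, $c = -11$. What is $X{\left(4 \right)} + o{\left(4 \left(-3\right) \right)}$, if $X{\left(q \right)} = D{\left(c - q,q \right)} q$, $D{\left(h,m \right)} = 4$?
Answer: $-20$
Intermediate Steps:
$o{\left(s \right)} = -36$ ($o{\left(s \right)} = \left(-12\right) 3 = -36$)
$X{\left(q \right)} = 4 q$
$X{\left(4 \right)} + o{\left(4 \left(-3\right) \right)} = 4 \cdot 4 - 36 = 16 - 36 = -20$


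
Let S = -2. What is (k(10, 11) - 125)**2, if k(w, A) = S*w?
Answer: 21025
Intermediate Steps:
k(w, A) = -2*w
(k(10, 11) - 125)**2 = (-2*10 - 125)**2 = (-20 - 125)**2 = (-145)**2 = 21025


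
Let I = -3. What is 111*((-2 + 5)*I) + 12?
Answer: -987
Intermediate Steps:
111*((-2 + 5)*I) + 12 = 111*((-2 + 5)*(-3)) + 12 = 111*(3*(-3)) + 12 = 111*(-9) + 12 = -999 + 12 = -987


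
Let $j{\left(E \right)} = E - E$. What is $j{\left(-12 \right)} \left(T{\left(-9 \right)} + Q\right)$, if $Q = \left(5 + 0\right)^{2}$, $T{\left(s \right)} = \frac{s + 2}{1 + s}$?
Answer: $0$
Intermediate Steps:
$T{\left(s \right)} = \frac{2 + s}{1 + s}$
$j{\left(E \right)} = 0$
$Q = 25$ ($Q = 5^{2} = 25$)
$j{\left(-12 \right)} \left(T{\left(-9 \right)} + Q\right) = 0 \left(\frac{2 - 9}{1 - 9} + 25\right) = 0 \left(\frac{1}{-8} \left(-7\right) + 25\right) = 0 \left(\left(- \frac{1}{8}\right) \left(-7\right) + 25\right) = 0 \left(\frac{7}{8} + 25\right) = 0 \cdot \frac{207}{8} = 0$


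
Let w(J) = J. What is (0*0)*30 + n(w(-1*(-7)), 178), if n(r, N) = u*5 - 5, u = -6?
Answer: -35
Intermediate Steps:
n(r, N) = -35 (n(r, N) = -6*5 - 5 = -30 - 5 = -35)
(0*0)*30 + n(w(-1*(-7)), 178) = (0*0)*30 - 35 = 0*30 - 35 = 0 - 35 = -35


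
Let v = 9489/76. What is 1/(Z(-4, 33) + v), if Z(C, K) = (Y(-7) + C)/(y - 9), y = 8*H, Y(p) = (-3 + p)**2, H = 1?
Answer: 76/2193 ≈ 0.034656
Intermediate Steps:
v = 9489/76 (v = 9489*(1/76) = 9489/76 ≈ 124.86)
y = 8 (y = 8*1 = 8)
Z(C, K) = -100 - C (Z(C, K) = ((-3 - 7)**2 + C)/(8 - 9) = ((-10)**2 + C)/(-1) = (100 + C)*(-1) = -100 - C)
1/(Z(-4, 33) + v) = 1/((-100 - 1*(-4)) + 9489/76) = 1/((-100 + 4) + 9489/76) = 1/(-96 + 9489/76) = 1/(2193/76) = 76/2193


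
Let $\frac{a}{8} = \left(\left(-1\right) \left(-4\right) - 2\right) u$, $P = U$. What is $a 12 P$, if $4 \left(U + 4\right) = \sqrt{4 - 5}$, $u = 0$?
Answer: $0$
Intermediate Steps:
$U = -4 + \frac{i}{4}$ ($U = -4 + \frac{\sqrt{4 - 5}}{4} = -4 + \frac{\sqrt{-1}}{4} = -4 + \frac{i}{4} \approx -4.0 + 0.25 i$)
$P = -4 + \frac{i}{4} \approx -4.0 + 0.25 i$
$a = 0$ ($a = 8 \left(\left(-1\right) \left(-4\right) - 2\right) 0 = 8 \left(4 - 2\right) 0 = 8 \cdot 2 \cdot 0 = 8 \cdot 0 = 0$)
$a 12 P = 0 \cdot 12 \left(-4 + \frac{i}{4}\right) = 0 \left(-4 + \frac{i}{4}\right) = 0$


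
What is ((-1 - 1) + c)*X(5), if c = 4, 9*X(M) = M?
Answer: 10/9 ≈ 1.1111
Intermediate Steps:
X(M) = M/9
((-1 - 1) + c)*X(5) = ((-1 - 1) + 4)*((1/9)*5) = (-2 + 4)*(5/9) = 2*(5/9) = 10/9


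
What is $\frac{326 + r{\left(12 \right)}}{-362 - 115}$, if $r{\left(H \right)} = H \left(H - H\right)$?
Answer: $- \frac{326}{477} \approx -0.68344$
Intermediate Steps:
$r{\left(H \right)} = 0$ ($r{\left(H \right)} = H 0 = 0$)
$\frac{326 + r{\left(12 \right)}}{-362 - 115} = \frac{326 + 0}{-362 - 115} = \frac{326}{-477} = 326 \left(- \frac{1}{477}\right) = - \frac{326}{477}$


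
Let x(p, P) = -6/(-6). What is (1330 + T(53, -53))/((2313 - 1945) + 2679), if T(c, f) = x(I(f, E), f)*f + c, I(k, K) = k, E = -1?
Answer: 1330/3047 ≈ 0.43649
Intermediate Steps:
x(p, P) = 1 (x(p, P) = -6*(-⅙) = 1)
T(c, f) = c + f (T(c, f) = 1*f + c = f + c = c + f)
(1330 + T(53, -53))/((2313 - 1945) + 2679) = (1330 + (53 - 53))/((2313 - 1945) + 2679) = (1330 + 0)/(368 + 2679) = 1330/3047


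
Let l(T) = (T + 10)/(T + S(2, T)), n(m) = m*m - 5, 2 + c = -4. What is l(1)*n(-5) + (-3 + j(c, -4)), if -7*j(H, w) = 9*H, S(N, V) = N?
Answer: 1639/21 ≈ 78.048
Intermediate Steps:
c = -6 (c = -2 - 4 = -6)
n(m) = -5 + m² (n(m) = m² - 5 = -5 + m²)
l(T) = (10 + T)/(2 + T) (l(T) = (T + 10)/(T + 2) = (10 + T)/(2 + T))
j(H, w) = -9*H/7
l(1)*n(-5) + (-3 + j(c, -4)) = ((10 + 1)/(2 + 1))*(-5 + (-5)²) + (-3 - 9/7*(-6)) = (11/3)*(-5 + 25) + (-3 + 54/7) = ((⅓)*11)*20 + 33/7 = (11/3)*20 + 33/7 = 220/3 + 33/7 = 1639/21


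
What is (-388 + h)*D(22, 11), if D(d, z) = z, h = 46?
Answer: -3762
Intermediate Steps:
(-388 + h)*D(22, 11) = (-388 + 46)*11 = -342*11 = -3762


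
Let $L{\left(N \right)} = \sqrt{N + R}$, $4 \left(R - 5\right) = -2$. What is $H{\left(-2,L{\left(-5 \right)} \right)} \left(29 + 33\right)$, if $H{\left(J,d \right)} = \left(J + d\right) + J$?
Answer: $-248 + 31 i \sqrt{2} \approx -248.0 + 43.841 i$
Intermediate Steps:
$R = \frac{9}{2}$ ($R = 5 + \frac{1}{4} \left(-2\right) = 5 - \frac{1}{2} = \frac{9}{2} \approx 4.5$)
$L{\left(N \right)} = \sqrt{\frac{9}{2} + N}$ ($L{\left(N \right)} = \sqrt{N + \frac{9}{2}} = \sqrt{\frac{9}{2} + N}$)
$H{\left(J,d \right)} = d + 2 J$
$H{\left(-2,L{\left(-5 \right)} \right)} \left(29 + 33\right) = \left(\frac{\sqrt{18 + 4 \left(-5\right)}}{2} + 2 \left(-2\right)\right) \left(29 + 33\right) = \left(\frac{\sqrt{18 - 20}}{2} - 4\right) 62 = \left(\frac{\sqrt{-2}}{2} - 4\right) 62 = \left(\frac{i \sqrt{2}}{2} - 4\right) 62 = \left(-4 + \frac{i \sqrt{2}}{2}\right) 62 = -248 + 31 i \sqrt{2}$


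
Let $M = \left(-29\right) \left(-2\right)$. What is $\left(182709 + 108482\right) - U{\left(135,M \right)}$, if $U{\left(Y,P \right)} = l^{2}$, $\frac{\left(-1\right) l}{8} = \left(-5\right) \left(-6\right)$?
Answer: $233591$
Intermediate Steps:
$M = 58$
$l = -240$ ($l = - 8 \left(\left(-5\right) \left(-6\right)\right) = \left(-8\right) 30 = -240$)
$U{\left(Y,P \right)} = 57600$ ($U{\left(Y,P \right)} = \left(-240\right)^{2} = 57600$)
$\left(182709 + 108482\right) - U{\left(135,M \right)} = \left(182709 + 108482\right) - 57600 = 291191 - 57600 = 233591$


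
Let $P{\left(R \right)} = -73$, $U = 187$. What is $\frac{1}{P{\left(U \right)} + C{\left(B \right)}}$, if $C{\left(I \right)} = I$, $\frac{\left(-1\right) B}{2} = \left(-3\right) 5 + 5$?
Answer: $- \frac{1}{53} \approx -0.018868$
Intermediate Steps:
$B = 20$ ($B = - 2 \left(\left(-3\right) 5 + 5\right) = - 2 \left(-15 + 5\right) = \left(-2\right) \left(-10\right) = 20$)
$\frac{1}{P{\left(U \right)} + C{\left(B \right)}} = \frac{1}{-73 + 20} = \frac{1}{-53} = - \frac{1}{53}$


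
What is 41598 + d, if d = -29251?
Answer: 12347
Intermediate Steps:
41598 + d = 41598 - 29251 = 12347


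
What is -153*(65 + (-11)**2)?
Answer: -28458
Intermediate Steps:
-153*(65 + (-11)**2) = -153*(65 + 121) = -153*186 = -28458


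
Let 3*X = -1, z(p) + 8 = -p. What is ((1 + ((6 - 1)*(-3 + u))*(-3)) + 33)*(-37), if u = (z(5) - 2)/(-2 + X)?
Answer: 4514/7 ≈ 644.86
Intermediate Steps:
z(p) = -8 - p
X = -1/3 (X = (1/3)*(-1) = -1/3 ≈ -0.33333)
u = 45/7 (u = ((-8 - 1*5) - 2)/(-2 - 1/3) = ((-8 - 5) - 2)/(-7/3) = (-13 - 2)*(-3/7) = -15*(-3/7) = 45/7 ≈ 6.4286)
((1 + ((6 - 1)*(-3 + u))*(-3)) + 33)*(-37) = ((1 + ((6 - 1)*(-3 + 45/7))*(-3)) + 33)*(-37) = ((1 + (5*(24/7))*(-3)) + 33)*(-37) = ((1 + (120/7)*(-3)) + 33)*(-37) = ((1 - 360/7) + 33)*(-37) = (-353/7 + 33)*(-37) = -122/7*(-37) = 4514/7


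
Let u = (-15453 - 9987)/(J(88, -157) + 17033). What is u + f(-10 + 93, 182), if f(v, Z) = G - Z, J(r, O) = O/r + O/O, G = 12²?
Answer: -11838890/299767 ≈ -39.494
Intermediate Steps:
G = 144
J(r, O) = 1 + O/r (J(r, O) = O/r + 1 = 1 + O/r)
f(v, Z) = 144 - Z
u = -447744/299767 (u = (-15453 - 9987)/((-157 + 88)/88 + 17033) = -25440/((1/88)*(-69) + 17033) = -25440/(-69/88 + 17033) = -25440/1498835/88 = -25440*88/1498835 = -447744/299767 ≈ -1.4936)
u + f(-10 + 93, 182) = -447744/299767 + (144 - 1*182) = -447744/299767 + (144 - 182) = -447744/299767 - 38 = -11838890/299767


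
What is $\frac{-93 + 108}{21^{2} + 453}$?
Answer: $\frac{5}{298} \approx 0.016779$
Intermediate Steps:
$\frac{-93 + 108}{21^{2} + 453} = \frac{15}{441 + 453} = \frac{15}{894} = 15 \cdot \frac{1}{894} = \frac{5}{298}$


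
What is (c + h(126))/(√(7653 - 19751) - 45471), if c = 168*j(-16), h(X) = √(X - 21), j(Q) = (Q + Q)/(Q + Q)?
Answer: -(168 + √105)/(45471 - I*√12098) ≈ -0.00392 - 9.4822e-6*I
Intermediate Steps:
j(Q) = 1 (j(Q) = (2*Q)/((2*Q)) = (2*Q)*(1/(2*Q)) = 1)
h(X) = √(-21 + X)
c = 168 (c = 168*1 = 168)
(c + h(126))/(√(7653 - 19751) - 45471) = (168 + √(-21 + 126))/(√(7653 - 19751) - 45471) = (168 + √105)/(√(-12098) - 45471) = (168 + √105)/(I*√12098 - 45471) = (168 + √105)/(-45471 + I*√12098)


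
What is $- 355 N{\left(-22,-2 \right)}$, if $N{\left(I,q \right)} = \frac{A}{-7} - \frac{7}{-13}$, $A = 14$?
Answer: $\frac{6745}{13} \approx 518.85$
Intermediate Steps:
$N{\left(I,q \right)} = - \frac{19}{13}$ ($N{\left(I,q \right)} = \frac{14}{-7} - \frac{7}{-13} = 14 \left(- \frac{1}{7}\right) - - \frac{7}{13} = -2 + \frac{7}{13} = - \frac{19}{13}$)
$- 355 N{\left(-22,-2 \right)} = \left(-355\right) \left(- \frac{19}{13}\right) = \frac{6745}{13}$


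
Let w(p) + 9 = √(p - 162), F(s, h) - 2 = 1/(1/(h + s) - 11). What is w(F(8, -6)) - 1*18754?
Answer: -18763 + 41*I*√42/21 ≈ -18763.0 + 12.653*I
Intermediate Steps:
F(s, h) = 2 + 1/(-11 + 1/(h + s)) (F(s, h) = 2 + 1/(1/(h + s) - 11) = 2 + 1/(-11 + 1/(h + s)))
w(p) = -9 + √(-162 + p) (w(p) = -9 + √(p - 162) = -9 + √(-162 + p))
w(F(8, -6)) - 1*18754 = (-9 + √(-162 + (-2 + 21*(-6) + 21*8)/(-1 + 11*(-6) + 11*8))) - 1*18754 = (-9 + √(-162 + (-2 - 126 + 168)/(-1 - 66 + 88))) - 18754 = (-9 + √(-162 + 40/21)) - 18754 = (-9 + √(-3362/21)) - 18754 = (-9 + 41*I*√42/21) - 18754 = -18763 + 41*I*√42/21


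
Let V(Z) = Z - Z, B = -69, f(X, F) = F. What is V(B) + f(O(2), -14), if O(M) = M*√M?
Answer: -14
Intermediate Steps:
O(M) = M^(3/2)
V(Z) = 0
V(B) + f(O(2), -14) = 0 - 14 = -14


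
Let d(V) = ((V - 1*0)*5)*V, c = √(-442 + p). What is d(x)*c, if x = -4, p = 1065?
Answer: 80*√623 ≈ 1996.8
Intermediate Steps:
c = √623 (c = √(-442 + 1065) = √623 ≈ 24.960)
d(V) = 5*V² (d(V) = ((V + 0)*5)*V = (V*5)*V = (5*V)*V = 5*V²)
d(x)*c = (5*(-4)²)*√623 = (5*16)*√623 = 80*√623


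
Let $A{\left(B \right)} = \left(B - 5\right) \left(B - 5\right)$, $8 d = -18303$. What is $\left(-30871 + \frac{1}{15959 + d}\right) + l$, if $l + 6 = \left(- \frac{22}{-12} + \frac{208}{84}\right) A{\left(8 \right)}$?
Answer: $- \frac{47218425103}{1531166} \approx -30838.0$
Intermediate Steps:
$d = - \frac{18303}{8}$ ($d = \frac{1}{8} \left(-18303\right) = - \frac{18303}{8} \approx -2287.9$)
$A{\left(B \right)} = \left(-5 + B\right)^{2}$ ($A{\left(B \right)} = \left(-5 + B\right) \left(-5 + B\right) = \left(-5 + B\right)^{2}$)
$l = \frac{459}{14}$ ($l = -6 + \left(- \frac{22}{-12} + \frac{208}{84}\right) \left(-5 + 8\right)^{2} = -6 + \left(\left(-22\right) \left(- \frac{1}{12}\right) + 208 \cdot \frac{1}{84}\right) 3^{2} = -6 + \left(\frac{11}{6} + \frac{52}{21}\right) 9 = -6 + \frac{181}{42} \cdot 9 = -6 + \frac{543}{14} = \frac{459}{14} \approx 32.786$)
$\left(-30871 + \frac{1}{15959 + d}\right) + l = \left(-30871 + \frac{1}{15959 - \frac{18303}{8}}\right) + \frac{459}{14} = \left(-30871 + \frac{1}{\frac{109369}{8}}\right) + \frac{459}{14} = \left(-30871 + \frac{8}{109369}\right) + \frac{459}{14} = - \frac{3376330391}{109369} + \frac{459}{14} = - \frac{47218425103}{1531166}$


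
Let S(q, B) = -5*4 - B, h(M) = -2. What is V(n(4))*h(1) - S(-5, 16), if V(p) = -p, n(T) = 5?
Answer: 46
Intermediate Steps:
S(q, B) = -20 - B
V(n(4))*h(1) - S(-5, 16) = -1*5*(-2) - (-20 - 1*16) = -5*(-2) - (-20 - 16) = 10 - 1*(-36) = 10 + 36 = 46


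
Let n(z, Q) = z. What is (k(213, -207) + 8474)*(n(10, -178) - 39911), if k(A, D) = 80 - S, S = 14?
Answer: -340754540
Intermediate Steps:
k(A, D) = 66 (k(A, D) = 80 - 1*14 = 80 - 14 = 66)
(k(213, -207) + 8474)*(n(10, -178) - 39911) = (66 + 8474)*(10 - 39911) = 8540*(-39901) = -340754540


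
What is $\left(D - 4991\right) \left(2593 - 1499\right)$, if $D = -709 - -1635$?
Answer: $-4447110$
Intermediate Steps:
$D = 926$ ($D = -709 + 1635 = 926$)
$\left(D - 4991\right) \left(2593 - 1499\right) = \left(926 - 4991\right) \left(2593 - 1499\right) = \left(-4065\right) 1094 = -4447110$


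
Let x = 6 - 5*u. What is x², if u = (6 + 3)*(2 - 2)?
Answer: 36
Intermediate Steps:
u = 0 (u = 9*0 = 0)
x = 6 (x = 6 - 5*0 = 6 + 0 = 6)
x² = 6² = 36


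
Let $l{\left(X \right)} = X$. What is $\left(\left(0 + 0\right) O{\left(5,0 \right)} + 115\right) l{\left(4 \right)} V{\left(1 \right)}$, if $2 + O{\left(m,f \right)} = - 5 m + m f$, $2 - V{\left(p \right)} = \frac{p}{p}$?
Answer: $460$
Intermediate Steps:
$V{\left(p \right)} = 1$ ($V{\left(p \right)} = 2 - \frac{p}{p} = 2 - 1 = 1$)
$O{\left(m,f \right)} = -2 - 5 m + f m$ ($O{\left(m,f \right)} = -2 + \left(- 5 m + m f\right) = -2 + \left(- 5 m + f m\right) = -2 - 5 m + f m$)
$\left(\left(0 + 0\right) O{\left(5,0 \right)} + 115\right) l{\left(4 \right)} V{\left(1 \right)} = \left(\left(0 + 0\right) \left(-2 - 25 + 0 \cdot 5\right) + 115\right) 4 \cdot 1 = \left(0 \left(-2 - 25 + 0\right) + 115\right) 4 = \left(0 \left(-27\right) + 115\right) 4 = \left(0 + 115\right) 4 = 115 \cdot 4 = 460$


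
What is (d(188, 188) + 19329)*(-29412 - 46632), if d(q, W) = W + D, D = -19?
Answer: -1482705912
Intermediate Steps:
d(q, W) = -19 + W (d(q, W) = W - 19 = -19 + W)
(d(188, 188) + 19329)*(-29412 - 46632) = ((-19 + 188) + 19329)*(-29412 - 46632) = (169 + 19329)*(-76044) = 19498*(-76044) = -1482705912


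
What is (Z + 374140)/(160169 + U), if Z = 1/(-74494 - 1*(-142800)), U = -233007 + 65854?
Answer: -8518668947/159016368 ≈ -53.571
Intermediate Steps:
U = -167153
Z = 1/68306 (Z = 1/(-74494 + 142800) = 1/68306 ≈ 1.4640e-5)
(Z + 374140)/(160169 + U) = (1/68306 + 374140)/(160169 - 167153) = (25556006841/68306)/(-6984) = (25556006841/68306)*(-1/6984) = -8518668947/159016368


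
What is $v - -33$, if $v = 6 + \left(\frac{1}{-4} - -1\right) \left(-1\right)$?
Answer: $\frac{153}{4} \approx 38.25$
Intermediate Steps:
$v = \frac{21}{4}$ ($v = 6 + \left(- \frac{1}{4} + 1\right) \left(-1\right) = 6 + \frac{3}{4} \left(-1\right) = 6 - \frac{3}{4} = \frac{21}{4} \approx 5.25$)
$v - -33 = \frac{21}{4} - -33 = \frac{21}{4} + 33 = \frac{153}{4}$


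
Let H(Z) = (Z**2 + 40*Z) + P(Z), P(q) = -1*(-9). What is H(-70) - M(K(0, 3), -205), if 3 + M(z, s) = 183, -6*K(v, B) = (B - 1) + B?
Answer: 1929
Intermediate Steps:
P(q) = 9
K(v, B) = 1/6 - B/3 (K(v, B) = -((B - 1) + B)/6 = -((-1 + B) + B)/6 = -(-1 + 2*B)/6 = 1/6 - B/3)
M(z, s) = 180 (M(z, s) = -3 + 183 = 180)
H(Z) = 9 + Z**2 + 40*Z (H(Z) = (Z**2 + 40*Z) + 9 = 9 + Z**2 + 40*Z)
H(-70) - M(K(0, 3), -205) = (9 + (-70)**2 + 40*(-70)) - 1*180 = (9 + 4900 - 2800) - 180 = 2109 - 180 = 1929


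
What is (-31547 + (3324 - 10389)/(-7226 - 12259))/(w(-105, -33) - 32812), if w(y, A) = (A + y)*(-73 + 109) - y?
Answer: 13659694/16313275 ≈ 0.83734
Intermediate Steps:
w(y, A) = 35*y + 36*A (w(y, A) = (A + y)*36 - y = (36*A + 36*y) - y = 35*y + 36*A)
(-31547 + (3324 - 10389)/(-7226 - 12259))/(w(-105, -33) - 32812) = (-31547 + (3324 - 10389)/(-7226 - 12259))/((35*(-105) + 36*(-33)) - 32812) = (-31547 - 7065/(-19485))/((-3675 - 1188) - 32812) = (-31547 - 7065*(-1/19485))/(-4863 - 32812) = (-31547 + 157/433)/(-37675) = -13659694/433*(-1/37675) = 13659694/16313275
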